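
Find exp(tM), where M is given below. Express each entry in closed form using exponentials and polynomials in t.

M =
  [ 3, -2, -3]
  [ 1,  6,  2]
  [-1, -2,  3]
e^{tM} =
  [t^2*exp(4*t) - t*exp(4*t) + exp(4*t), 2*t^2*exp(4*t) - 2*t*exp(4*t), t^2*exp(4*t) - 3*t*exp(4*t)]
  [-t^2*exp(4*t)/2 + t*exp(4*t), -t^2*exp(4*t) + 2*t*exp(4*t) + exp(4*t), -t^2*exp(4*t)/2 + 2*t*exp(4*t)]
  [-t*exp(4*t), -2*t*exp(4*t), -t*exp(4*t) + exp(4*t)]

Strategy: write M = P · J · P⁻¹ where J is a Jordan canonical form, so e^{tM} = P · e^{tJ} · P⁻¹, and e^{tJ} can be computed block-by-block.

M has Jordan form
J =
  [4, 1, 0]
  [0, 4, 1]
  [0, 0, 4]
(up to reordering of blocks).

Per-block formulas:
  For a 3×3 Jordan block J_3(4): exp(t · J_3(4)) = e^(4t)·(I + t·N + (t^2/2)·N^2), where N is the 3×3 nilpotent shift.

After assembling e^{tJ} and conjugating by P, we get:

e^{tM} =
  [t^2*exp(4*t) - t*exp(4*t) + exp(4*t), 2*t^2*exp(4*t) - 2*t*exp(4*t), t^2*exp(4*t) - 3*t*exp(4*t)]
  [-t^2*exp(4*t)/2 + t*exp(4*t), -t^2*exp(4*t) + 2*t*exp(4*t) + exp(4*t), -t^2*exp(4*t)/2 + 2*t*exp(4*t)]
  [-t*exp(4*t), -2*t*exp(4*t), -t*exp(4*t) + exp(4*t)]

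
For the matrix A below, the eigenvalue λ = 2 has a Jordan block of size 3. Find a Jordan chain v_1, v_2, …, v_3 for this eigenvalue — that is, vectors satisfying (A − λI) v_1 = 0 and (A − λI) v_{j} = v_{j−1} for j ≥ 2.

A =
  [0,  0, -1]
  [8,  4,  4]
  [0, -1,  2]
A Jordan chain for λ = 2 of length 3:
v_1 = (4, 0, -8)ᵀ
v_2 = (-2, 8, 0)ᵀ
v_3 = (1, 0, 0)ᵀ

Let N = A − (2)·I. We want v_3 with N^3 v_3 = 0 but N^2 v_3 ≠ 0; then v_{j-1} := N · v_j for j = 3, …, 2.

Pick v_3 = (1, 0, 0)ᵀ.
Then v_2 = N · v_3 = (-2, 8, 0)ᵀ.
Then v_1 = N · v_2 = (4, 0, -8)ᵀ.

Sanity check: (A − (2)·I) v_1 = (0, 0, 0)ᵀ = 0. ✓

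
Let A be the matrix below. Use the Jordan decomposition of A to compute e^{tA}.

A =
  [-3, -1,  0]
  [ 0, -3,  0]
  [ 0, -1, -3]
e^{tA} =
  [exp(-3*t), -t*exp(-3*t), 0]
  [0, exp(-3*t), 0]
  [0, -t*exp(-3*t), exp(-3*t)]

Strategy: write A = P · J · P⁻¹ where J is a Jordan canonical form, so e^{tA} = P · e^{tJ} · P⁻¹, and e^{tJ} can be computed block-by-block.

A has Jordan form
J =
  [-3,  1,  0]
  [ 0, -3,  0]
  [ 0,  0, -3]
(up to reordering of blocks).

Per-block formulas:
  For a 1×1 block at λ = -3: exp(t · [-3]) = [e^(-3t)].
  For a 2×2 Jordan block J_2(-3): exp(t · J_2(-3)) = e^(-3t)·(I + t·N), where N is the 2×2 nilpotent shift.

After assembling e^{tJ} and conjugating by P, we get:

e^{tA} =
  [exp(-3*t), -t*exp(-3*t), 0]
  [0, exp(-3*t), 0]
  [0, -t*exp(-3*t), exp(-3*t)]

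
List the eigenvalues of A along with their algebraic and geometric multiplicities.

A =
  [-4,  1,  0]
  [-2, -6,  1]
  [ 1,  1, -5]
λ = -5: alg = 3, geom = 1

Step 1 — factor the characteristic polynomial to read off the algebraic multiplicities:
  χ_A(x) = (x + 5)^3

Step 2 — compute geometric multiplicities via the rank-nullity identity g(λ) = n − rank(A − λI):
  rank(A − (-5)·I) = 2, so dim ker(A − (-5)·I) = n − 2 = 1

Summary:
  λ = -5: algebraic multiplicity = 3, geometric multiplicity = 1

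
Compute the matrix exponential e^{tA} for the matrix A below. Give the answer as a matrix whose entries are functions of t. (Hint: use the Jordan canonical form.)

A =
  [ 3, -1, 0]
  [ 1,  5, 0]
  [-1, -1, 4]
e^{tA} =
  [-t*exp(4*t) + exp(4*t), -t*exp(4*t), 0]
  [t*exp(4*t), t*exp(4*t) + exp(4*t), 0]
  [-t*exp(4*t), -t*exp(4*t), exp(4*t)]

Strategy: write A = P · J · P⁻¹ where J is a Jordan canonical form, so e^{tA} = P · e^{tJ} · P⁻¹, and e^{tJ} can be computed block-by-block.

A has Jordan form
J =
  [4, 1, 0]
  [0, 4, 0]
  [0, 0, 4]
(up to reordering of blocks).

Per-block formulas:
  For a 1×1 block at λ = 4: exp(t · [4]) = [e^(4t)].
  For a 2×2 Jordan block J_2(4): exp(t · J_2(4)) = e^(4t)·(I + t·N), where N is the 2×2 nilpotent shift.

After assembling e^{tJ} and conjugating by P, we get:

e^{tA} =
  [-t*exp(4*t) + exp(4*t), -t*exp(4*t), 0]
  [t*exp(4*t), t*exp(4*t) + exp(4*t), 0]
  [-t*exp(4*t), -t*exp(4*t), exp(4*t)]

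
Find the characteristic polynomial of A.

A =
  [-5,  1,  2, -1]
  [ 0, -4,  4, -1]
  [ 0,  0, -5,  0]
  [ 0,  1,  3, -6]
x^4 + 20*x^3 + 150*x^2 + 500*x + 625

Expanding det(x·I − A) (e.g. by cofactor expansion or by noting that A is similar to its Jordan form J, which has the same characteristic polynomial as A) gives
  χ_A(x) = x^4 + 20*x^3 + 150*x^2 + 500*x + 625
which factors as (x + 5)^4. The eigenvalues (with algebraic multiplicities) are λ = -5 with multiplicity 4.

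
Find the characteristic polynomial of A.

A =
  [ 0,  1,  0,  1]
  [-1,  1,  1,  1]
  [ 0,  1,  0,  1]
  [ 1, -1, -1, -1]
x^4

Expanding det(x·I − A) (e.g. by cofactor expansion or by noting that A is similar to its Jordan form J, which has the same characteristic polynomial as A) gives
  χ_A(x) = x^4
which factors as x^4. The eigenvalues (with algebraic multiplicities) are λ = 0 with multiplicity 4.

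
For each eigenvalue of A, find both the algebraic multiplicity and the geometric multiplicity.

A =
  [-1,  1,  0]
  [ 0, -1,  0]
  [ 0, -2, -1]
λ = -1: alg = 3, geom = 2

Step 1 — factor the characteristic polynomial to read off the algebraic multiplicities:
  χ_A(x) = (x + 1)^3

Step 2 — compute geometric multiplicities via the rank-nullity identity g(λ) = n − rank(A − λI):
  rank(A − (-1)·I) = 1, so dim ker(A − (-1)·I) = n − 1 = 2

Summary:
  λ = -1: algebraic multiplicity = 3, geometric multiplicity = 2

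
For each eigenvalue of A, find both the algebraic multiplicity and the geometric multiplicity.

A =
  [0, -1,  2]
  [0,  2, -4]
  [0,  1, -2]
λ = 0: alg = 3, geom = 2

Step 1 — factor the characteristic polynomial to read off the algebraic multiplicities:
  χ_A(x) = x^3

Step 2 — compute geometric multiplicities via the rank-nullity identity g(λ) = n − rank(A − λI):
  rank(A − (0)·I) = 1, so dim ker(A − (0)·I) = n − 1 = 2

Summary:
  λ = 0: algebraic multiplicity = 3, geometric multiplicity = 2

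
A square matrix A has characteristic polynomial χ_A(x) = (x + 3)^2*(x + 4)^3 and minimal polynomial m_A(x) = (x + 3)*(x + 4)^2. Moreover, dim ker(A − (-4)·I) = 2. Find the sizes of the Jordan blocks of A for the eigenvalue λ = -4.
Block sizes for λ = -4: [2, 1]

Step 1 — from the characteristic polynomial, algebraic multiplicity of λ = -4 is 3. From dim ker(A − (-4)·I) = 2, there are exactly 2 Jordan blocks for λ = -4.
Step 2 — from the minimal polynomial, the factor (x + 4)^2 tells us the largest block for λ = -4 has size 2.
Step 3 — with total size 3, 2 blocks, and largest block 2, the block sizes (in nonincreasing order) are [2, 1].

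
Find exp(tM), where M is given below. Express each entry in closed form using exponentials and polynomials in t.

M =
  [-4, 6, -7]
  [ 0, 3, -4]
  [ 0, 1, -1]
e^{tM} =
  [exp(-4*t), t*exp(t) + exp(t) - exp(-4*t), -2*t*exp(t) - exp(t) + exp(-4*t)]
  [0, 2*t*exp(t) + exp(t), -4*t*exp(t)]
  [0, t*exp(t), -2*t*exp(t) + exp(t)]

Strategy: write M = P · J · P⁻¹ where J is a Jordan canonical form, so e^{tM} = P · e^{tJ} · P⁻¹, and e^{tJ} can be computed block-by-block.

M has Jordan form
J =
  [-4, 0, 0]
  [ 0, 1, 1]
  [ 0, 0, 1]
(up to reordering of blocks).

Per-block formulas:
  For a 1×1 block at λ = -4: exp(t · [-4]) = [e^(-4t)].
  For a 2×2 Jordan block J_2(1): exp(t · J_2(1)) = e^(1t)·(I + t·N), where N is the 2×2 nilpotent shift.

After assembling e^{tJ} and conjugating by P, we get:

e^{tM} =
  [exp(-4*t), t*exp(t) + exp(t) - exp(-4*t), -2*t*exp(t) - exp(t) + exp(-4*t)]
  [0, 2*t*exp(t) + exp(t), -4*t*exp(t)]
  [0, t*exp(t), -2*t*exp(t) + exp(t)]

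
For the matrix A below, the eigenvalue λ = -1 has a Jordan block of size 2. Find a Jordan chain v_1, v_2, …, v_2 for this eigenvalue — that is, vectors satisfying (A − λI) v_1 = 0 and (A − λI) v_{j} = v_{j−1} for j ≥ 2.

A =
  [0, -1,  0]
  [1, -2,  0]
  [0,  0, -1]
A Jordan chain for λ = -1 of length 2:
v_1 = (1, 1, 0)ᵀ
v_2 = (1, 0, 0)ᵀ

Let N = A − (-1)·I. We want v_2 with N^2 v_2 = 0 but N^1 v_2 ≠ 0; then v_{j-1} := N · v_j for j = 2, …, 2.

Pick v_2 = (1, 0, 0)ᵀ.
Then v_1 = N · v_2 = (1, 1, 0)ᵀ.

Sanity check: (A − (-1)·I) v_1 = (0, 0, 0)ᵀ = 0. ✓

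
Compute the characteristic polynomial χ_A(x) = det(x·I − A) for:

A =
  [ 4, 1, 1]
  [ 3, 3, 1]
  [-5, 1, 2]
x^3 - 9*x^2 + 27*x - 27

Expanding det(x·I − A) (e.g. by cofactor expansion or by noting that A is similar to its Jordan form J, which has the same characteristic polynomial as A) gives
  χ_A(x) = x^3 - 9*x^2 + 27*x - 27
which factors as (x - 3)^3. The eigenvalues (with algebraic multiplicities) are λ = 3 with multiplicity 3.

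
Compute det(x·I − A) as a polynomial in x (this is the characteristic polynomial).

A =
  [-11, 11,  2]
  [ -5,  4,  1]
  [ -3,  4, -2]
x^3 + 9*x^2 + 27*x + 27

Expanding det(x·I − A) (e.g. by cofactor expansion or by noting that A is similar to its Jordan form J, which has the same characteristic polynomial as A) gives
  χ_A(x) = x^3 + 9*x^2 + 27*x + 27
which factors as (x + 3)^3. The eigenvalues (with algebraic multiplicities) are λ = -3 with multiplicity 3.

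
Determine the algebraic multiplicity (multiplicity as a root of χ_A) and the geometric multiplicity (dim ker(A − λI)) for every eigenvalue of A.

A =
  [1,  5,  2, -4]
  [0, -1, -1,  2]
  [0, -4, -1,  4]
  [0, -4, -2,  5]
λ = 1: alg = 4, geom = 2

Step 1 — factor the characteristic polynomial to read off the algebraic multiplicities:
  χ_A(x) = (x - 1)^4

Step 2 — compute geometric multiplicities via the rank-nullity identity g(λ) = n − rank(A − λI):
  rank(A − (1)·I) = 2, so dim ker(A − (1)·I) = n − 2 = 2

Summary:
  λ = 1: algebraic multiplicity = 4, geometric multiplicity = 2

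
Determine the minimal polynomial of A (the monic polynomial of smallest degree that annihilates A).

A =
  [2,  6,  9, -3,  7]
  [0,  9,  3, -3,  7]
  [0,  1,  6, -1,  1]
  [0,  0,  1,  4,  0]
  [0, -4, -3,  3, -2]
x^5 - 19*x^4 + 139*x^3 - 485*x^2 + 800*x - 500

The characteristic polynomial is χ_A(x) = (x - 5)^3*(x - 2)^2, so the eigenvalues are known. The minimal polynomial is
  m_A(x) = Π_λ (x − λ)^{k_λ}
where k_λ is the size of the *largest* Jordan block for λ (equivalently, the smallest k with (A − λI)^k v = 0 for every generalised eigenvector v of λ).

  λ = 2: largest Jordan block has size 2, contributing (x − 2)^2
  λ = 5: largest Jordan block has size 3, contributing (x − 5)^3

So m_A(x) = (x - 5)^3*(x - 2)^2 = x^5 - 19*x^4 + 139*x^3 - 485*x^2 + 800*x - 500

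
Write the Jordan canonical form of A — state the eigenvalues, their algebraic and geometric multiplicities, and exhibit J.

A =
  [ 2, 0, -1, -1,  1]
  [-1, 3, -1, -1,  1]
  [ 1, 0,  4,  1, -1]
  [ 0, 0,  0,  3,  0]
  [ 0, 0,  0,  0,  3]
J_2(3) ⊕ J_1(3) ⊕ J_1(3) ⊕ J_1(3)

The characteristic polynomial is
  det(x·I − A) = x^5 - 15*x^4 + 90*x^3 - 270*x^2 + 405*x - 243 = (x - 3)^5

Eigenvalues and multiplicities (the geometric multiplicity of λ is n − rank(A − λI), which equals the number of Jordan blocks for λ):
  λ = 3: algebraic multiplicity = 5, geometric multiplicity = 4

Determining the block sizes for each eigenvalue:
  λ = 3: 4 blocks summing to 5 forces exactly one block of size 2 and the rest size 1 → block sizes [2, 1, 1, 1]

Assembling the blocks gives a Jordan form
J =
  [3, 1, 0, 0, 0]
  [0, 3, 0, 0, 0]
  [0, 0, 3, 0, 0]
  [0, 0, 0, 3, 0]
  [0, 0, 0, 0, 3]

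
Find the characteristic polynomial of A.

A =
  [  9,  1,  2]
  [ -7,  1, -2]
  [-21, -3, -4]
x^3 - 6*x^2 + 12*x - 8

Expanding det(x·I − A) (e.g. by cofactor expansion or by noting that A is similar to its Jordan form J, which has the same characteristic polynomial as A) gives
  χ_A(x) = x^3 - 6*x^2 + 12*x - 8
which factors as (x - 2)^3. The eigenvalues (with algebraic multiplicities) are λ = 2 with multiplicity 3.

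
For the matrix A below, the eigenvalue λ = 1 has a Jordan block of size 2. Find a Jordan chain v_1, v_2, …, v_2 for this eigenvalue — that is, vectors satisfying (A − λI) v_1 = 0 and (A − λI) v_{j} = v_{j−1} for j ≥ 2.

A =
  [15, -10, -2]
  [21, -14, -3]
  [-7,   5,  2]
A Jordan chain for λ = 1 of length 2:
v_1 = (14, 21, -7)ᵀ
v_2 = (1, 0, 0)ᵀ

Let N = A − (1)·I. We want v_2 with N^2 v_2 = 0 but N^1 v_2 ≠ 0; then v_{j-1} := N · v_j for j = 2, …, 2.

Pick v_2 = (1, 0, 0)ᵀ.
Then v_1 = N · v_2 = (14, 21, -7)ᵀ.

Sanity check: (A − (1)·I) v_1 = (0, 0, 0)ᵀ = 0. ✓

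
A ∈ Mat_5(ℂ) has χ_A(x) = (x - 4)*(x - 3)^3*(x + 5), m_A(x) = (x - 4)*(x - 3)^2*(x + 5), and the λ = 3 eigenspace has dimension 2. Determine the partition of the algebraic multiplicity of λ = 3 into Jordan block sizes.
Block sizes for λ = 3: [2, 1]

Step 1 — from the characteristic polynomial, algebraic multiplicity of λ = 3 is 3. From dim ker(A − (3)·I) = 2, there are exactly 2 Jordan blocks for λ = 3.
Step 2 — from the minimal polynomial, the factor (x − 3)^2 tells us the largest block for λ = 3 has size 2.
Step 3 — with total size 3, 2 blocks, and largest block 2, the block sizes (in nonincreasing order) are [2, 1].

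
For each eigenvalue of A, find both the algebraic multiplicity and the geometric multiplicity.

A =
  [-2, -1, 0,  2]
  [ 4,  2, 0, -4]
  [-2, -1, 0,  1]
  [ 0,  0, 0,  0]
λ = 0: alg = 4, geom = 2

Step 1 — factor the characteristic polynomial to read off the algebraic multiplicities:
  χ_A(x) = x^4

Step 2 — compute geometric multiplicities via the rank-nullity identity g(λ) = n − rank(A − λI):
  rank(A − (0)·I) = 2, so dim ker(A − (0)·I) = n − 2 = 2

Summary:
  λ = 0: algebraic multiplicity = 4, geometric multiplicity = 2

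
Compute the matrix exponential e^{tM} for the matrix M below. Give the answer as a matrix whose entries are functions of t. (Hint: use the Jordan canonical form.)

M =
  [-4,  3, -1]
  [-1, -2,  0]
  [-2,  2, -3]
e^{tM} =
  [-t*exp(-3*t) + exp(-3*t), -t^2*exp(-3*t) + 3*t*exp(-3*t), t^2*exp(-3*t)/2 - t*exp(-3*t)]
  [-t*exp(-3*t), -t^2*exp(-3*t) + t*exp(-3*t) + exp(-3*t), t^2*exp(-3*t)/2]
  [-2*t*exp(-3*t), -2*t^2*exp(-3*t) + 2*t*exp(-3*t), t^2*exp(-3*t) + exp(-3*t)]

Strategy: write M = P · J · P⁻¹ where J is a Jordan canonical form, so e^{tM} = P · e^{tJ} · P⁻¹, and e^{tJ} can be computed block-by-block.

M has Jordan form
J =
  [-3,  1,  0]
  [ 0, -3,  1]
  [ 0,  0, -3]
(up to reordering of blocks).

Per-block formulas:
  For a 3×3 Jordan block J_3(-3): exp(t · J_3(-3)) = e^(-3t)·(I + t·N + (t^2/2)·N^2), where N is the 3×3 nilpotent shift.

After assembling e^{tJ} and conjugating by P, we get:

e^{tM} =
  [-t*exp(-3*t) + exp(-3*t), -t^2*exp(-3*t) + 3*t*exp(-3*t), t^2*exp(-3*t)/2 - t*exp(-3*t)]
  [-t*exp(-3*t), -t^2*exp(-3*t) + t*exp(-3*t) + exp(-3*t), t^2*exp(-3*t)/2]
  [-2*t*exp(-3*t), -2*t^2*exp(-3*t) + 2*t*exp(-3*t), t^2*exp(-3*t) + exp(-3*t)]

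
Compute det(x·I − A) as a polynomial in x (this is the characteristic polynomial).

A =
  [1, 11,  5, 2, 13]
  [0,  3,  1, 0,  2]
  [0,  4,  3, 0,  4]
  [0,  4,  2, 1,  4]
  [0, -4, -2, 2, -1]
x^5 - 7*x^4 + 18*x^3 - 22*x^2 + 13*x - 3

Expanding det(x·I − A) (e.g. by cofactor expansion or by noting that A is similar to its Jordan form J, which has the same characteristic polynomial as A) gives
  χ_A(x) = x^5 - 7*x^4 + 18*x^3 - 22*x^2 + 13*x - 3
which factors as (x - 3)*(x - 1)^4. The eigenvalues (with algebraic multiplicities) are λ = 1 with multiplicity 4, λ = 3 with multiplicity 1.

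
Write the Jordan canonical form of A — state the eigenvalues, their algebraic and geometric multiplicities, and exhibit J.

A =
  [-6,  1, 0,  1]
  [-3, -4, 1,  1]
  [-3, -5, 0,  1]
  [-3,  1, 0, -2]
J_3(-3) ⊕ J_1(-3)

The characteristic polynomial is
  det(x·I − A) = x^4 + 12*x^3 + 54*x^2 + 108*x + 81 = (x + 3)^4

Eigenvalues and multiplicities (the geometric multiplicity of λ is n − rank(A − λI), which equals the number of Jordan blocks for λ):
  λ = -3: algebraic multiplicity = 4, geometric multiplicity = 2

Determining the block sizes for each eigenvalue:
  λ = -3: with am = 4 and gm = 2, the partition is not yet determined (e.g. several partitions of 4 into 2 parts exist). Let N = A − (-3)·I. Computing rank(N^1) = 2, rank(N^2) = 1, rank(N^3) = 0; the number of blocks of size ≥ j is rank(N^{j−1}) − rank(N^j), giving [2, 1, 1]. So we have 1 block(s) of size 3, 1 block(s) of size 1 → block sizes [3, 1]

Assembling the blocks gives a Jordan form
J =
  [-3,  1,  0,  0]
  [ 0, -3,  1,  0]
  [ 0,  0, -3,  0]
  [ 0,  0,  0, -3]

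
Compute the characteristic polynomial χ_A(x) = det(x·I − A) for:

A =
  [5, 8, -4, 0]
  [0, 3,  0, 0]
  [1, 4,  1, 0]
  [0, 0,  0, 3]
x^4 - 12*x^3 + 54*x^2 - 108*x + 81

Expanding det(x·I − A) (e.g. by cofactor expansion or by noting that A is similar to its Jordan form J, which has the same characteristic polynomial as A) gives
  χ_A(x) = x^4 - 12*x^3 + 54*x^2 - 108*x + 81
which factors as (x - 3)^4. The eigenvalues (with algebraic multiplicities) are λ = 3 with multiplicity 4.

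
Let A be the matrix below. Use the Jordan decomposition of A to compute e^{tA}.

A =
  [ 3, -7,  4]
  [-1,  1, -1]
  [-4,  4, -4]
e^{tA} =
  [3*t + 1, -6*t^2 - 7*t, 3*t^2/2 + 4*t]
  [-t, 2*t^2 + t + 1, -t^2/2 - t]
  [-4*t, 8*t^2 + 4*t, -2*t^2 - 4*t + 1]

Strategy: write A = P · J · P⁻¹ where J is a Jordan canonical form, so e^{tA} = P · e^{tJ} · P⁻¹, and e^{tJ} can be computed block-by-block.

A has Jordan form
J =
  [0, 1, 0]
  [0, 0, 1]
  [0, 0, 0]
(up to reordering of blocks).

Per-block formulas:
  For a 3×3 Jordan block J_3(0): exp(t · J_3(0)) = e^(0t)·(I + t·N + (t^2/2)·N^2), where N is the 3×3 nilpotent shift.

After assembling e^{tJ} and conjugating by P, we get:

e^{tA} =
  [3*t + 1, -6*t^2 - 7*t, 3*t^2/2 + 4*t]
  [-t, 2*t^2 + t + 1, -t^2/2 - t]
  [-4*t, 8*t^2 + 4*t, -2*t^2 - 4*t + 1]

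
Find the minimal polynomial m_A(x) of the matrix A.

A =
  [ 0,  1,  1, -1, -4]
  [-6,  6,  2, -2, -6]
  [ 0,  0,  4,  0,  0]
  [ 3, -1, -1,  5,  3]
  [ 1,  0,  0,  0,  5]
x^3 - 12*x^2 + 48*x - 64

The characteristic polynomial is χ_A(x) = (x - 4)^5, so the eigenvalues are known. The minimal polynomial is
  m_A(x) = Π_λ (x − λ)^{k_λ}
where k_λ is the size of the *largest* Jordan block for λ (equivalently, the smallest k with (A − λI)^k v = 0 for every generalised eigenvector v of λ).

  λ = 4: largest Jordan block has size 3, contributing (x − 4)^3

So m_A(x) = (x - 4)^3 = x^3 - 12*x^2 + 48*x - 64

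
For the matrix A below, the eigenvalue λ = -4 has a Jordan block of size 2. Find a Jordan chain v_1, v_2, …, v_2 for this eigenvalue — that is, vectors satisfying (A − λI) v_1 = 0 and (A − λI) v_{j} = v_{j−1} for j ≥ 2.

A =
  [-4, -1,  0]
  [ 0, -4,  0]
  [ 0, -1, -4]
A Jordan chain for λ = -4 of length 2:
v_1 = (-1, 0, -1)ᵀ
v_2 = (0, 1, 0)ᵀ

Let N = A − (-4)·I. We want v_2 with N^2 v_2 = 0 but N^1 v_2 ≠ 0; then v_{j-1} := N · v_j for j = 2, …, 2.

Pick v_2 = (0, 1, 0)ᵀ.
Then v_1 = N · v_2 = (-1, 0, -1)ᵀ.

Sanity check: (A − (-4)·I) v_1 = (0, 0, 0)ᵀ = 0. ✓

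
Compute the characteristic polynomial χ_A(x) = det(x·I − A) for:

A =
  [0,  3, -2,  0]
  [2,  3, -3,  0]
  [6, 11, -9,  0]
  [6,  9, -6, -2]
x^4 + 8*x^3 + 24*x^2 + 32*x + 16

Expanding det(x·I − A) (e.g. by cofactor expansion or by noting that A is similar to its Jordan form J, which has the same characteristic polynomial as A) gives
  χ_A(x) = x^4 + 8*x^3 + 24*x^2 + 32*x + 16
which factors as (x + 2)^4. The eigenvalues (with algebraic multiplicities) are λ = -2 with multiplicity 4.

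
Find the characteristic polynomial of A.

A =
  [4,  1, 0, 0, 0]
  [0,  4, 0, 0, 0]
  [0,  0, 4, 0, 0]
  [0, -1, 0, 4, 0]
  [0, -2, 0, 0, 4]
x^5 - 20*x^4 + 160*x^3 - 640*x^2 + 1280*x - 1024

Expanding det(x·I − A) (e.g. by cofactor expansion or by noting that A is similar to its Jordan form J, which has the same characteristic polynomial as A) gives
  χ_A(x) = x^5 - 20*x^4 + 160*x^3 - 640*x^2 + 1280*x - 1024
which factors as (x - 4)^5. The eigenvalues (with algebraic multiplicities) are λ = 4 with multiplicity 5.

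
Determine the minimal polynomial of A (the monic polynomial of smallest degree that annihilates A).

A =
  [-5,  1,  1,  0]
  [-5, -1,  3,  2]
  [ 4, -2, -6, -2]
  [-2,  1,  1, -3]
x^3 + 11*x^2 + 40*x + 48

The characteristic polynomial is χ_A(x) = (x + 3)*(x + 4)^3, so the eigenvalues are known. The minimal polynomial is
  m_A(x) = Π_λ (x − λ)^{k_λ}
where k_λ is the size of the *largest* Jordan block for λ (equivalently, the smallest k with (A − λI)^k v = 0 for every generalised eigenvector v of λ).

  λ = -4: largest Jordan block has size 2, contributing (x + 4)^2
  λ = -3: largest Jordan block has size 1, contributing (x + 3)

So m_A(x) = (x + 3)*(x + 4)^2 = x^3 + 11*x^2 + 40*x + 48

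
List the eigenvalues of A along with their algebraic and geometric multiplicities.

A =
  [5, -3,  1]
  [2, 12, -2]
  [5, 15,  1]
λ = 6: alg = 3, geom = 2

Step 1 — factor the characteristic polynomial to read off the algebraic multiplicities:
  χ_A(x) = (x - 6)^3

Step 2 — compute geometric multiplicities via the rank-nullity identity g(λ) = n − rank(A − λI):
  rank(A − (6)·I) = 1, so dim ker(A − (6)·I) = n − 1 = 2

Summary:
  λ = 6: algebraic multiplicity = 3, geometric multiplicity = 2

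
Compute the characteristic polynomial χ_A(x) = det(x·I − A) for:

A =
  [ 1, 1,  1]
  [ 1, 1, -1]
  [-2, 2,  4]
x^3 - 6*x^2 + 12*x - 8

Expanding det(x·I − A) (e.g. by cofactor expansion or by noting that A is similar to its Jordan form J, which has the same characteristic polynomial as A) gives
  χ_A(x) = x^3 - 6*x^2 + 12*x - 8
which factors as (x - 2)^3. The eigenvalues (with algebraic multiplicities) are λ = 2 with multiplicity 3.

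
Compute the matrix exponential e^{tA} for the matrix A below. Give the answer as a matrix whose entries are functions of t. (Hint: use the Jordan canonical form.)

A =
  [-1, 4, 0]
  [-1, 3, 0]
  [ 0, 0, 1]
e^{tA} =
  [-2*t*exp(t) + exp(t), 4*t*exp(t), 0]
  [-t*exp(t), 2*t*exp(t) + exp(t), 0]
  [0, 0, exp(t)]

Strategy: write A = P · J · P⁻¹ where J is a Jordan canonical form, so e^{tA} = P · e^{tJ} · P⁻¹, and e^{tJ} can be computed block-by-block.

A has Jordan form
J =
  [1, 1, 0]
  [0, 1, 0]
  [0, 0, 1]
(up to reordering of blocks).

Per-block formulas:
  For a 2×2 Jordan block J_2(1): exp(t · J_2(1)) = e^(1t)·(I + t·N), where N is the 2×2 nilpotent shift.
  For a 1×1 block at λ = 1: exp(t · [1]) = [e^(1t)].

After assembling e^{tJ} and conjugating by P, we get:

e^{tA} =
  [-2*t*exp(t) + exp(t), 4*t*exp(t), 0]
  [-t*exp(t), 2*t*exp(t) + exp(t), 0]
  [0, 0, exp(t)]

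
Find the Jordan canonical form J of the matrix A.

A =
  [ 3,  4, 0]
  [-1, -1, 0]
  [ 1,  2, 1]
J_2(1) ⊕ J_1(1)

The characteristic polynomial is
  det(x·I − A) = x^3 - 3*x^2 + 3*x - 1 = (x - 1)^3

Eigenvalues and multiplicities (the geometric multiplicity of λ is n − rank(A − λI), which equals the number of Jordan blocks for λ):
  λ = 1: algebraic multiplicity = 3, geometric multiplicity = 2

Determining the block sizes for each eigenvalue:
  λ = 1: 2 blocks summing to 3 forces exactly one block of size 2 and the rest size 1 → block sizes [2, 1]

Assembling the blocks gives a Jordan form
J =
  [1, 1, 0]
  [0, 1, 0]
  [0, 0, 1]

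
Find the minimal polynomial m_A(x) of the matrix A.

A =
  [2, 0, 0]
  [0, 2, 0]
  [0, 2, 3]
x^2 - 5*x + 6

The characteristic polynomial is χ_A(x) = (x - 3)*(x - 2)^2, so the eigenvalues are known. The minimal polynomial is
  m_A(x) = Π_λ (x − λ)^{k_λ}
where k_λ is the size of the *largest* Jordan block for λ (equivalently, the smallest k with (A − λI)^k v = 0 for every generalised eigenvector v of λ).

  λ = 2: largest Jordan block has size 1, contributing (x − 2)
  λ = 3: largest Jordan block has size 1, contributing (x − 3)

So m_A(x) = (x - 3)*(x - 2) = x^2 - 5*x + 6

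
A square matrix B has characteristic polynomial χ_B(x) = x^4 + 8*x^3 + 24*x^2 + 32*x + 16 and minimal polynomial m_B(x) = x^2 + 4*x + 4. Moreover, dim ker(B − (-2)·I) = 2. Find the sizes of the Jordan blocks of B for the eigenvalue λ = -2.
Block sizes for λ = -2: [2, 2]

Step 1 — from the characteristic polynomial, algebraic multiplicity of λ = -2 is 4. From dim ker(B − (-2)·I) = 2, there are exactly 2 Jordan blocks for λ = -2.
Step 2 — from the minimal polynomial, the factor (x + 2)^2 tells us the largest block for λ = -2 has size 2.
Step 3 — with total size 4, 2 blocks, and largest block 2, the block sizes (in nonincreasing order) are [2, 2].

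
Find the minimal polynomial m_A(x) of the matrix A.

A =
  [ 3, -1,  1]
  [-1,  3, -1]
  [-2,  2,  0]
x^2 - 4*x + 4

The characteristic polynomial is χ_A(x) = (x - 2)^3, so the eigenvalues are known. The minimal polynomial is
  m_A(x) = Π_λ (x − λ)^{k_λ}
where k_λ is the size of the *largest* Jordan block for λ (equivalently, the smallest k with (A − λI)^k v = 0 for every generalised eigenvector v of λ).

  λ = 2: largest Jordan block has size 2, contributing (x − 2)^2

So m_A(x) = (x - 2)^2 = x^2 - 4*x + 4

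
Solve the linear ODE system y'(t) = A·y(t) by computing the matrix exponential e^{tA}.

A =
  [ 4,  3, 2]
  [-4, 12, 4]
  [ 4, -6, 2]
e^{tA} =
  [-2*t*exp(6*t) + exp(6*t), 3*t*exp(6*t), 2*t*exp(6*t)]
  [-4*t*exp(6*t), 6*t*exp(6*t) + exp(6*t), 4*t*exp(6*t)]
  [4*t*exp(6*t), -6*t*exp(6*t), -4*t*exp(6*t) + exp(6*t)]

Strategy: write A = P · J · P⁻¹ where J is a Jordan canonical form, so e^{tA} = P · e^{tJ} · P⁻¹, and e^{tJ} can be computed block-by-block.

A has Jordan form
J =
  [6, 1, 0]
  [0, 6, 0]
  [0, 0, 6]
(up to reordering of blocks).

Per-block formulas:
  For a 1×1 block at λ = 6: exp(t · [6]) = [e^(6t)].
  For a 2×2 Jordan block J_2(6): exp(t · J_2(6)) = e^(6t)·(I + t·N), where N is the 2×2 nilpotent shift.

After assembling e^{tJ} and conjugating by P, we get:

e^{tA} =
  [-2*t*exp(6*t) + exp(6*t), 3*t*exp(6*t), 2*t*exp(6*t)]
  [-4*t*exp(6*t), 6*t*exp(6*t) + exp(6*t), 4*t*exp(6*t)]
  [4*t*exp(6*t), -6*t*exp(6*t), -4*t*exp(6*t) + exp(6*t)]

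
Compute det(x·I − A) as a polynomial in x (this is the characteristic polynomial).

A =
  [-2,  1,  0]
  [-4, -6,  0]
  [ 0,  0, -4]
x^3 + 12*x^2 + 48*x + 64

Expanding det(x·I − A) (e.g. by cofactor expansion or by noting that A is similar to its Jordan form J, which has the same characteristic polynomial as A) gives
  χ_A(x) = x^3 + 12*x^2 + 48*x + 64
which factors as (x + 4)^3. The eigenvalues (with algebraic multiplicities) are λ = -4 with multiplicity 3.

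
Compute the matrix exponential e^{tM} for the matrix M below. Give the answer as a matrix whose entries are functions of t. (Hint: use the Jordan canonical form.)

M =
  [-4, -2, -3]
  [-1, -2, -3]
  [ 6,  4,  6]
e^{tM} =
  [1 - 4*t, -2*t, -3*t]
  [-6*t^2 - t, -3*t^2 - 2*t + 1, -9*t^2/2 - 3*t]
  [4*t^2 + 6*t, 2*t^2 + 4*t, 3*t^2 + 6*t + 1]

Strategy: write M = P · J · P⁻¹ where J is a Jordan canonical form, so e^{tM} = P · e^{tJ} · P⁻¹, and e^{tJ} can be computed block-by-block.

M has Jordan form
J =
  [0, 1, 0]
  [0, 0, 1]
  [0, 0, 0]
(up to reordering of blocks).

Per-block formulas:
  For a 3×3 Jordan block J_3(0): exp(t · J_3(0)) = e^(0t)·(I + t·N + (t^2/2)·N^2), where N is the 3×3 nilpotent shift.

After assembling e^{tJ} and conjugating by P, we get:

e^{tM} =
  [1 - 4*t, -2*t, -3*t]
  [-6*t^2 - t, -3*t^2 - 2*t + 1, -9*t^2/2 - 3*t]
  [4*t^2 + 6*t, 2*t^2 + 4*t, 3*t^2 + 6*t + 1]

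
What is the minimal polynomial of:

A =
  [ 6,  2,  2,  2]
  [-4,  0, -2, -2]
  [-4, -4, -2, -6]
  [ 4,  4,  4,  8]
x^2 - 6*x + 8

The characteristic polynomial is χ_A(x) = (x - 4)^2*(x - 2)^2, so the eigenvalues are known. The minimal polynomial is
  m_A(x) = Π_λ (x − λ)^{k_λ}
where k_λ is the size of the *largest* Jordan block for λ (equivalently, the smallest k with (A − λI)^k v = 0 for every generalised eigenvector v of λ).

  λ = 2: largest Jordan block has size 1, contributing (x − 2)
  λ = 4: largest Jordan block has size 1, contributing (x − 4)

So m_A(x) = (x - 4)*(x - 2) = x^2 - 6*x + 8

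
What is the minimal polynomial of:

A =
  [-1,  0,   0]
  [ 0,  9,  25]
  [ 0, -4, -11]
x^2 + 2*x + 1

The characteristic polynomial is χ_A(x) = (x + 1)^3, so the eigenvalues are known. The minimal polynomial is
  m_A(x) = Π_λ (x − λ)^{k_λ}
where k_λ is the size of the *largest* Jordan block for λ (equivalently, the smallest k with (A − λI)^k v = 0 for every generalised eigenvector v of λ).

  λ = -1: largest Jordan block has size 2, contributing (x + 1)^2

So m_A(x) = (x + 1)^2 = x^2 + 2*x + 1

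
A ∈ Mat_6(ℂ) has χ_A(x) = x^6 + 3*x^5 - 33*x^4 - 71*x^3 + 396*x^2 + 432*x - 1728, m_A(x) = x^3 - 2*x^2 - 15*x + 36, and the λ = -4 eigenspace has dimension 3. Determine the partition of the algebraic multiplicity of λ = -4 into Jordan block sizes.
Block sizes for λ = -4: [1, 1, 1]

Step 1 — from the characteristic polynomial, algebraic multiplicity of λ = -4 is 3. From dim ker(A − (-4)·I) = 3, there are exactly 3 Jordan blocks for λ = -4.
Step 2 — from the minimal polynomial, the factor (x + 4) tells us the largest block for λ = -4 has size 1.
Step 3 — with total size 3, 3 blocks, and largest block 1, the block sizes (in nonincreasing order) are [1, 1, 1].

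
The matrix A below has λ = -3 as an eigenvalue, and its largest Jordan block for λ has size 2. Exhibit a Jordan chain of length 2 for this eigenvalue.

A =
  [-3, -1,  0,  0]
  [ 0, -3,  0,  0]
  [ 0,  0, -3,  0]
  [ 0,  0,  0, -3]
A Jordan chain for λ = -3 of length 2:
v_1 = (-1, 0, 0, 0)ᵀ
v_2 = (0, 1, 0, 0)ᵀ

Let N = A − (-3)·I. We want v_2 with N^2 v_2 = 0 but N^1 v_2 ≠ 0; then v_{j-1} := N · v_j for j = 2, …, 2.

Pick v_2 = (0, 1, 0, 0)ᵀ.
Then v_1 = N · v_2 = (-1, 0, 0, 0)ᵀ.

Sanity check: (A − (-3)·I) v_1 = (0, 0, 0, 0)ᵀ = 0. ✓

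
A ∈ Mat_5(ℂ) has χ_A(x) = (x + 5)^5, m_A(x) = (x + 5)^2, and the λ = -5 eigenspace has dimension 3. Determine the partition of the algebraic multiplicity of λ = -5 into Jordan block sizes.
Block sizes for λ = -5: [2, 2, 1]

Step 1 — from the characteristic polynomial, algebraic multiplicity of λ = -5 is 5. From dim ker(A − (-5)·I) = 3, there are exactly 3 Jordan blocks for λ = -5.
Step 2 — from the minimal polynomial, the factor (x + 5)^2 tells us the largest block for λ = -5 has size 2.
Step 3 — with total size 5, 3 blocks, and largest block 2, the block sizes (in nonincreasing order) are [2, 2, 1].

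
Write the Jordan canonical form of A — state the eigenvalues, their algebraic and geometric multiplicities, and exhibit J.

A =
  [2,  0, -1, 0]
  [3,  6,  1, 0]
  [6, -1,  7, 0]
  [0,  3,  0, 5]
J_3(5) ⊕ J_1(5)

The characteristic polynomial is
  det(x·I − A) = x^4 - 20*x^3 + 150*x^2 - 500*x + 625 = (x - 5)^4

Eigenvalues and multiplicities (the geometric multiplicity of λ is n − rank(A − λI), which equals the number of Jordan blocks for λ):
  λ = 5: algebraic multiplicity = 4, geometric multiplicity = 2

Determining the block sizes for each eigenvalue:
  λ = 5: with am = 4 and gm = 2, the partition is not yet determined (e.g. several partitions of 4 into 2 parts exist). Let N = A − (5)·I. Computing rank(N^1) = 2, rank(N^2) = 1, rank(N^3) = 0; the number of blocks of size ≥ j is rank(N^{j−1}) − rank(N^j), giving [2, 1, 1]. So we have 1 block(s) of size 3, 1 block(s) of size 1 → block sizes [3, 1]

Assembling the blocks gives a Jordan form
J =
  [5, 1, 0, 0]
  [0, 5, 1, 0]
  [0, 0, 5, 0]
  [0, 0, 0, 5]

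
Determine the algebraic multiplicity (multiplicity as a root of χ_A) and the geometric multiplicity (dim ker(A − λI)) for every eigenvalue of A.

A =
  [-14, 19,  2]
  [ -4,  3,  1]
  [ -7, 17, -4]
λ = -5: alg = 3, geom = 1

Step 1 — factor the characteristic polynomial to read off the algebraic multiplicities:
  χ_A(x) = (x + 5)^3

Step 2 — compute geometric multiplicities via the rank-nullity identity g(λ) = n − rank(A − λI):
  rank(A − (-5)·I) = 2, so dim ker(A − (-5)·I) = n − 2 = 1

Summary:
  λ = -5: algebraic multiplicity = 3, geometric multiplicity = 1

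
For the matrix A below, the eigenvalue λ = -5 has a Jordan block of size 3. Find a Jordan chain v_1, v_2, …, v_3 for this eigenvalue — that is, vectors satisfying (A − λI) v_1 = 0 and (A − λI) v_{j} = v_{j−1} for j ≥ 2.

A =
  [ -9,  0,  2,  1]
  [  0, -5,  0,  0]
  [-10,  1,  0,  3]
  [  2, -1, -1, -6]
A Jordan chain for λ = -5 of length 3:
v_1 = (-2, 0, -4, 0)ᵀ
v_2 = (-4, 0, -10, 2)ᵀ
v_3 = (1, 0, 0, 0)ᵀ

Let N = A − (-5)·I. We want v_3 with N^3 v_3 = 0 but N^2 v_3 ≠ 0; then v_{j-1} := N · v_j for j = 3, …, 2.

Pick v_3 = (1, 0, 0, 0)ᵀ.
Then v_2 = N · v_3 = (-4, 0, -10, 2)ᵀ.
Then v_1 = N · v_2 = (-2, 0, -4, 0)ᵀ.

Sanity check: (A − (-5)·I) v_1 = (0, 0, 0, 0)ᵀ = 0. ✓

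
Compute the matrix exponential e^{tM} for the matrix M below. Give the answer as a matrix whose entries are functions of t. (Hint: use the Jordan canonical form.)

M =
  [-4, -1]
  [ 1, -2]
e^{tM} =
  [-t*exp(-3*t) + exp(-3*t), -t*exp(-3*t)]
  [t*exp(-3*t), t*exp(-3*t) + exp(-3*t)]

Strategy: write M = P · J · P⁻¹ where J is a Jordan canonical form, so e^{tM} = P · e^{tJ} · P⁻¹, and e^{tJ} can be computed block-by-block.

M has Jordan form
J =
  [-3,  1]
  [ 0, -3]
(up to reordering of blocks).

Per-block formulas:
  For a 2×2 Jordan block J_2(-3): exp(t · J_2(-3)) = e^(-3t)·(I + t·N), where N is the 2×2 nilpotent shift.

After assembling e^{tJ} and conjugating by P, we get:

e^{tM} =
  [-t*exp(-3*t) + exp(-3*t), -t*exp(-3*t)]
  [t*exp(-3*t), t*exp(-3*t) + exp(-3*t)]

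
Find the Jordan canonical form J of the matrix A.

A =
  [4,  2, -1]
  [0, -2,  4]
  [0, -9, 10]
J_3(4)

The characteristic polynomial is
  det(x·I − A) = x^3 - 12*x^2 + 48*x - 64 = (x - 4)^3

Eigenvalues and multiplicities (the geometric multiplicity of λ is n − rank(A − λI), which equals the number of Jordan blocks for λ):
  λ = 4: algebraic multiplicity = 3, geometric multiplicity = 1

Determining the block sizes for each eigenvalue:
  λ = 4: one block (gm = 1), so the single block has size am = 3 → block sizes [3]

Assembling the blocks gives a Jordan form
J =
  [4, 1, 0]
  [0, 4, 1]
  [0, 0, 4]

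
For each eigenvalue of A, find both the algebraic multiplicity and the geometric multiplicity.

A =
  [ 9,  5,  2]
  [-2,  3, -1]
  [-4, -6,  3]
λ = 5: alg = 3, geom = 1

Step 1 — factor the characteristic polynomial to read off the algebraic multiplicities:
  χ_A(x) = (x - 5)^3

Step 2 — compute geometric multiplicities via the rank-nullity identity g(λ) = n − rank(A − λI):
  rank(A − (5)·I) = 2, so dim ker(A − (5)·I) = n − 2 = 1

Summary:
  λ = 5: algebraic multiplicity = 3, geometric multiplicity = 1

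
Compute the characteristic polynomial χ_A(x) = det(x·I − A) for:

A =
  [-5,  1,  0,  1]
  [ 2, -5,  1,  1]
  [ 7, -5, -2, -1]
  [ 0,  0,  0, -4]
x^4 + 16*x^3 + 96*x^2 + 256*x + 256

Expanding det(x·I − A) (e.g. by cofactor expansion or by noting that A is similar to its Jordan form J, which has the same characteristic polynomial as A) gives
  χ_A(x) = x^4 + 16*x^3 + 96*x^2 + 256*x + 256
which factors as (x + 4)^4. The eigenvalues (with algebraic multiplicities) are λ = -4 with multiplicity 4.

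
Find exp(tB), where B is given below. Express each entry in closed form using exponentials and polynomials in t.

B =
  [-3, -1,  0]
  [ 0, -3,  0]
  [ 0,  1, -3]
e^{tB} =
  [exp(-3*t), -t*exp(-3*t), 0]
  [0, exp(-3*t), 0]
  [0, t*exp(-3*t), exp(-3*t)]

Strategy: write B = P · J · P⁻¹ where J is a Jordan canonical form, so e^{tB} = P · e^{tJ} · P⁻¹, and e^{tJ} can be computed block-by-block.

B has Jordan form
J =
  [-3,  1,  0]
  [ 0, -3,  0]
  [ 0,  0, -3]
(up to reordering of blocks).

Per-block formulas:
  For a 2×2 Jordan block J_2(-3): exp(t · J_2(-3)) = e^(-3t)·(I + t·N), where N is the 2×2 nilpotent shift.
  For a 1×1 block at λ = -3: exp(t · [-3]) = [e^(-3t)].

After assembling e^{tJ} and conjugating by P, we get:

e^{tB} =
  [exp(-3*t), -t*exp(-3*t), 0]
  [0, exp(-3*t), 0]
  [0, t*exp(-3*t), exp(-3*t)]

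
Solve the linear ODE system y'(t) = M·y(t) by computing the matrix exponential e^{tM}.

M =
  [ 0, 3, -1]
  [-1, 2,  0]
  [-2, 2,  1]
e^{tM} =
  [-t*exp(t) + exp(t), -t^2*exp(t) + 3*t*exp(t), t^2*exp(t)/2 - t*exp(t)]
  [-t*exp(t), -t^2*exp(t) + t*exp(t) + exp(t), t^2*exp(t)/2]
  [-2*t*exp(t), -2*t^2*exp(t) + 2*t*exp(t), t^2*exp(t) + exp(t)]

Strategy: write M = P · J · P⁻¹ where J is a Jordan canonical form, so e^{tM} = P · e^{tJ} · P⁻¹, and e^{tJ} can be computed block-by-block.

M has Jordan form
J =
  [1, 1, 0]
  [0, 1, 1]
  [0, 0, 1]
(up to reordering of blocks).

Per-block formulas:
  For a 3×3 Jordan block J_3(1): exp(t · J_3(1)) = e^(1t)·(I + t·N + (t^2/2)·N^2), where N is the 3×3 nilpotent shift.

After assembling e^{tJ} and conjugating by P, we get:

e^{tM} =
  [-t*exp(t) + exp(t), -t^2*exp(t) + 3*t*exp(t), t^2*exp(t)/2 - t*exp(t)]
  [-t*exp(t), -t^2*exp(t) + t*exp(t) + exp(t), t^2*exp(t)/2]
  [-2*t*exp(t), -2*t^2*exp(t) + 2*t*exp(t), t^2*exp(t) + exp(t)]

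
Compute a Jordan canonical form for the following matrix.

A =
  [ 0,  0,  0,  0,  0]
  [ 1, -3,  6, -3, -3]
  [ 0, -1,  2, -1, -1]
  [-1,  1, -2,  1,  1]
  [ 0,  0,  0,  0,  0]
J_2(0) ⊕ J_2(0) ⊕ J_1(0)

The characteristic polynomial is
  det(x·I − A) = x^5

Eigenvalues and multiplicities (the geometric multiplicity of λ is n − rank(A − λI), which equals the number of Jordan blocks for λ):
  λ = 0: algebraic multiplicity = 5, geometric multiplicity = 3

Determining the block sizes for each eigenvalue:
  λ = 0: with am = 5 and gm = 3, the partition is not yet determined (e.g. several partitions of 5 into 3 parts exist). Let N = A − (0)·I. Computing rank(N^1) = 2, rank(N^2) = 0; the number of blocks of size ≥ j is rank(N^{j−1}) − rank(N^j), giving [3, 2]. So we have 2 block(s) of size 2, 1 block(s) of size 1 → block sizes [2, 2, 1]

Assembling the blocks gives a Jordan form
J =
  [0, 1, 0, 0, 0]
  [0, 0, 0, 0, 0]
  [0, 0, 0, 1, 0]
  [0, 0, 0, 0, 0]
  [0, 0, 0, 0, 0]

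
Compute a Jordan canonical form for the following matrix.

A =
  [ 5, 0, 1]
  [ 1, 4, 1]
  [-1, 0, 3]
J_2(4) ⊕ J_1(4)

The characteristic polynomial is
  det(x·I − A) = x^3 - 12*x^2 + 48*x - 64 = (x - 4)^3

Eigenvalues and multiplicities (the geometric multiplicity of λ is n − rank(A − λI), which equals the number of Jordan blocks for λ):
  λ = 4: algebraic multiplicity = 3, geometric multiplicity = 2

Determining the block sizes for each eigenvalue:
  λ = 4: 2 blocks summing to 3 forces exactly one block of size 2 and the rest size 1 → block sizes [2, 1]

Assembling the blocks gives a Jordan form
J =
  [4, 1, 0]
  [0, 4, 0]
  [0, 0, 4]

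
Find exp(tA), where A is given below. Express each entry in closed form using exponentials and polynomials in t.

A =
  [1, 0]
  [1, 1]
e^{tA} =
  [exp(t), 0]
  [t*exp(t), exp(t)]

Strategy: write A = P · J · P⁻¹ where J is a Jordan canonical form, so e^{tA} = P · e^{tJ} · P⁻¹, and e^{tJ} can be computed block-by-block.

A has Jordan form
J =
  [1, 1]
  [0, 1]
(up to reordering of blocks).

Per-block formulas:
  For a 2×2 Jordan block J_2(1): exp(t · J_2(1)) = e^(1t)·(I + t·N), where N is the 2×2 nilpotent shift.

After assembling e^{tJ} and conjugating by P, we get:

e^{tA} =
  [exp(t), 0]
  [t*exp(t), exp(t)]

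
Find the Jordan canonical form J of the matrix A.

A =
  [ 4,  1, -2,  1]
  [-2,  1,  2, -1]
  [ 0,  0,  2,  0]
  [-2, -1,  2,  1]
J_2(2) ⊕ J_1(2) ⊕ J_1(2)

The characteristic polynomial is
  det(x·I − A) = x^4 - 8*x^3 + 24*x^2 - 32*x + 16 = (x - 2)^4

Eigenvalues and multiplicities (the geometric multiplicity of λ is n − rank(A − λI), which equals the number of Jordan blocks for λ):
  λ = 2: algebraic multiplicity = 4, geometric multiplicity = 3

Determining the block sizes for each eigenvalue:
  λ = 2: 3 blocks summing to 4 forces exactly one block of size 2 and the rest size 1 → block sizes [2, 1, 1]

Assembling the blocks gives a Jordan form
J =
  [2, 1, 0, 0]
  [0, 2, 0, 0]
  [0, 0, 2, 0]
  [0, 0, 0, 2]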